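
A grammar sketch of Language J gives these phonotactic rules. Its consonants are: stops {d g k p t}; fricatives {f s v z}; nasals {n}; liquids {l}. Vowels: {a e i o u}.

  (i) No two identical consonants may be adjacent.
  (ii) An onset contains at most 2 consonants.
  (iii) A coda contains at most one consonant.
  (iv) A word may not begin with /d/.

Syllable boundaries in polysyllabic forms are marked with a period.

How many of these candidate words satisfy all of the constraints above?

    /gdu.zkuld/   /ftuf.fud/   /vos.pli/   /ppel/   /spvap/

/gdu.zkuld/ — violates constraint (iii): syllable 2 coda /ld/ has 2 consonants (> 1) → illicit
/ftuf.fud/ — violates constraint (i): adjacent identical consonants /ff/ → illicit
/vos.pli/ — σ1 onset /v/, coda /s/ ok; σ2 onset /pl/ (2C), coda /∅/ ok → licit
/ppel/ — violates constraint (i): adjacent identical consonants /pp/ → illicit
/spvap/ — violates constraint (ii): syllable 1 onset /spv/ has 3 consonants (> 2) → illicit
Licit: /vos.pli/ → 1.

1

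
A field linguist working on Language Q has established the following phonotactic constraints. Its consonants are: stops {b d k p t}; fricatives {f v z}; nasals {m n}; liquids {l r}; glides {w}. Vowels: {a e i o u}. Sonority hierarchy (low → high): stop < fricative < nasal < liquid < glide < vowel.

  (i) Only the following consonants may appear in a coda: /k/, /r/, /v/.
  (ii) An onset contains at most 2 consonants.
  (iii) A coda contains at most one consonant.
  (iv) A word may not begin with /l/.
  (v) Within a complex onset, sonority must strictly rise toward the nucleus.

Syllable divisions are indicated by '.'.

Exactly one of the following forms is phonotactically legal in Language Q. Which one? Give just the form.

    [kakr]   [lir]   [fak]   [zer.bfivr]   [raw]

[kakr] — violates constraint (iii): syllable 1 coda /kr/ has 2 consonants (> 1) → phonotactically illegal
[lir] — violates constraint (iv): word begins with /l/ → phonotactically illegal
[fak] — σ1 onset /f/, coda /k/ ok → phonotactically legal
[zer.bfivr] — violates constraint (iii): syllable 2 coda /vr/ has 2 consonants (> 1) → phonotactically illegal
[raw] — violates constraint (i): syllable 1 coda contains /w/, which is not a licensed coda consonant → phonotactically illegal

[fak]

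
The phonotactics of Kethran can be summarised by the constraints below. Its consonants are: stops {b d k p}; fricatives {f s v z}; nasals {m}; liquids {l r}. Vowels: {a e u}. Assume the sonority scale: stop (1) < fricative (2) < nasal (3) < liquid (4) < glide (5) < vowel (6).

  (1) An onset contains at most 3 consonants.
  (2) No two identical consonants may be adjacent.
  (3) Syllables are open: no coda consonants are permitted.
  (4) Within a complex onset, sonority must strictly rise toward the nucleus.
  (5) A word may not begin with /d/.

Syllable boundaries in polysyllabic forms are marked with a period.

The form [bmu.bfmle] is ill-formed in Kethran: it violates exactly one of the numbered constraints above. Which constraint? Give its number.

1

[bmu.bfmle]: syllable 2 onset /bfml/ has 4 consonants (> 3).
This is a violation of constraint 1: "An onset contains at most 3 consonants."
The remaining constraints (2, 3, 4, 5) are satisfied.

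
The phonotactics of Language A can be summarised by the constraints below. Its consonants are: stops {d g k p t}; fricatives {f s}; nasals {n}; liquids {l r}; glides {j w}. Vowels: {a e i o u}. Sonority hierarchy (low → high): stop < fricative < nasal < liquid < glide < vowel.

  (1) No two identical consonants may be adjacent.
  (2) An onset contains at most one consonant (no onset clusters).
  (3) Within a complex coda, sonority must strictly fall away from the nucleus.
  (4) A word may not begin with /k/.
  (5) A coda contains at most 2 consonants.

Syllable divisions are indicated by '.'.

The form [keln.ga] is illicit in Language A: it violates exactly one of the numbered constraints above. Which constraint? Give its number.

[keln.ga]: word begins with /k/.
This is a violation of constraint 4: "A word may not begin with /k/."
The remaining constraints (1, 2, 3, 5) are satisfied.

4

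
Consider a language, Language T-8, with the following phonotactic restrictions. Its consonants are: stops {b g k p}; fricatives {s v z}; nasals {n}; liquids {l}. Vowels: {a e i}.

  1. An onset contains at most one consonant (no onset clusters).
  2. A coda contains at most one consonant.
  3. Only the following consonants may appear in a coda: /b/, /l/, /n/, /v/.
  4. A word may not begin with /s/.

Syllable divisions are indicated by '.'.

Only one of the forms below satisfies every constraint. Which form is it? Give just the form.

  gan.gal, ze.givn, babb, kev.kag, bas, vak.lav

gan.gal — σ1 onset /g/, coda /n/ ok; σ2 onset /g/, coda /l/ ok → permitted
ze.givn — violates constraint 2: syllable 2 coda /vn/ has 2 consonants (> 1) → not permitted
babb — violates constraint 2: syllable 1 coda /bb/ has 2 consonants (> 1) → not permitted
kev.kag — violates constraint 3: syllable 2 coda contains /g/, which is not a licensed coda consonant → not permitted
bas — violates constraint 3: syllable 1 coda contains /s/, which is not a licensed coda consonant → not permitted
vak.lav — violates constraint 3: syllable 1 coda contains /k/, which is not a licensed coda consonant → not permitted

gan.gal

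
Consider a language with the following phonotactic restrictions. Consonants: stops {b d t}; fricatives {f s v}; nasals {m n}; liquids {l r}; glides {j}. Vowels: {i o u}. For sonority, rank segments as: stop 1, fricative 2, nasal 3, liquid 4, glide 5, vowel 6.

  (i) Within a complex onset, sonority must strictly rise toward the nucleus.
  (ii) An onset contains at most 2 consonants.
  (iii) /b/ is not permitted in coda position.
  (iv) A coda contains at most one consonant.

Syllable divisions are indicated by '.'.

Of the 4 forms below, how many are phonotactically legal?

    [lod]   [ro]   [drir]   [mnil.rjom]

3

[lod] — σ1 onset /l/, coda /d/ ok → phonotactically legal
[ro] — σ1 onset /r/, coda /∅/ ok → phonotactically legal
[drir] — σ1 onset /dr/ (1→4 rises), coda /r/ ok → phonotactically legal
[mnil.rjom] — violates constraint (i): syllable 1 onset /mn/: /m/ (nasal, 3) → /n/ (nasal, 3) does not rise → phonotactically illegal
Phonotactically legal: [lod], [ro], [drir] → 3.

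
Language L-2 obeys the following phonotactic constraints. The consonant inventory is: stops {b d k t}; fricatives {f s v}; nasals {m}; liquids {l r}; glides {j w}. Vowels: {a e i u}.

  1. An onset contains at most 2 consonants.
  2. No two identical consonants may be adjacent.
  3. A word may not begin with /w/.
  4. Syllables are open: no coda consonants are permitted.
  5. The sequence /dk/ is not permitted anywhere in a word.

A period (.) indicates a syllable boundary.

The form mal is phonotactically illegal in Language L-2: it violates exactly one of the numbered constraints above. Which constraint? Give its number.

4

mal: syllable 1 coda /l/ has 1 consonant (> 0).
This is a violation of constraint 4: "Syllables are open: no coda consonants are permitted."
The remaining constraints (1, 2, 3, 5) are satisfied.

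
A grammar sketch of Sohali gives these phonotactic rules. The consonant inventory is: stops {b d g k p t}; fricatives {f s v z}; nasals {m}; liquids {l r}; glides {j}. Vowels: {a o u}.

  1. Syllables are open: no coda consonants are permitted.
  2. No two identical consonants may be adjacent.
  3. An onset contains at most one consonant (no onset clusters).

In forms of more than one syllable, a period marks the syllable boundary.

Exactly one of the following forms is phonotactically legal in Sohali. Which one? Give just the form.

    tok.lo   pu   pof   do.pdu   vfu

tok.lo — violates constraint 1: syllable 1 coda /k/ has 1 consonant (> 0) → phonotactically illegal
pu — σ1 onset /p/, coda /∅/ ok → phonotactically legal
pof — violates constraint 1: syllable 1 coda /f/ has 1 consonant (> 0) → phonotactically illegal
do.pdu — violates constraint 3: syllable 2 onset /pd/ has 2 consonants (> 1) → phonotactically illegal
vfu — violates constraint 3: syllable 1 onset /vf/ has 2 consonants (> 1) → phonotactically illegal

pu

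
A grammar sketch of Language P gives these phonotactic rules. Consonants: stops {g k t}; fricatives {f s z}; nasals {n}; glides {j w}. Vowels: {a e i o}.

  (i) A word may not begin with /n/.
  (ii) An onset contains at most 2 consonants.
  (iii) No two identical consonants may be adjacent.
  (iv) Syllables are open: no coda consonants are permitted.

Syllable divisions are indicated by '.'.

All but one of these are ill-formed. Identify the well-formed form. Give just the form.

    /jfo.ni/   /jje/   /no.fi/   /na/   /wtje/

/jfo.ni/ — σ1 onset /jf/ (2C), coda /∅/ ok; σ2 onset /n/, coda /∅/ ok → well-formed
/jje/ — violates constraint (iii): adjacent identical consonants /jj/ → ill-formed
/no.fi/ — violates constraint (i): word begins with /n/ → ill-formed
/na/ — violates constraint (i): word begins with /n/ → ill-formed
/wtje/ — violates constraint (ii): syllable 1 onset /wtj/ has 3 consonants (> 2) → ill-formed

/jfo.ni/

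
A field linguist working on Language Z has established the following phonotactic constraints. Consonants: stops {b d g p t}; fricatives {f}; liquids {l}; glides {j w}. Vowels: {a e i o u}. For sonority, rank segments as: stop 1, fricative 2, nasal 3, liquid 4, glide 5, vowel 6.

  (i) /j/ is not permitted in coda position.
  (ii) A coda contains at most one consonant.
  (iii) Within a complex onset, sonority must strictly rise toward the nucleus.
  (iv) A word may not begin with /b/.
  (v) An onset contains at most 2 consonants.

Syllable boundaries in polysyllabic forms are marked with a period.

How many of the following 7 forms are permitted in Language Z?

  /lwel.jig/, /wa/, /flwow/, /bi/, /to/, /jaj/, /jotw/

/lwel.jig/ — σ1 onset /lw/ (4→5 rises), coda /l/ ok; σ2 onset /j/, coda /g/ ok → permitted
/wa/ — σ1 onset /w/, coda /∅/ ok → permitted
/flwow/ — violates constraint (v): syllable 1 onset /flw/ has 3 consonants (> 2) → not permitted
/bi/ — violates constraint (iv): word begins with /b/ → not permitted
/to/ — σ1 onset /t/, coda /∅/ ok → permitted
/jaj/ — violates constraint (i): syllable 1 coda contains /j/ → not permitted
/jotw/ — violates constraint (ii): syllable 1 coda /tw/ has 2 consonants (> 1) → not permitted
Permitted: /lwel.jig/, /wa/, /to/ → 3.

3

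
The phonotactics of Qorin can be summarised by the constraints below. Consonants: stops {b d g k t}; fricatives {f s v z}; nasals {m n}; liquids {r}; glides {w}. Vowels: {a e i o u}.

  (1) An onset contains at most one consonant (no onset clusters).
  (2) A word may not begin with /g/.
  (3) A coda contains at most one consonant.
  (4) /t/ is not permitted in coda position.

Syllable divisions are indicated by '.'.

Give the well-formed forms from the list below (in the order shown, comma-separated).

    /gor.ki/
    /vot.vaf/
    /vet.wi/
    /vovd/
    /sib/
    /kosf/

/gor.ki/ — violates constraint 2: word begins with /g/ → ill-formed
/vot.vaf/ — violates constraint 4: syllable 1 coda contains /t/ → ill-formed
/vet.wi/ — violates constraint 4: syllable 1 coda contains /t/ → ill-formed
/vovd/ — violates constraint 3: syllable 1 coda /vd/ has 2 consonants (> 1) → ill-formed
/sib/ — σ1 onset /s/, coda /b/ ok → well-formed
/kosf/ — violates constraint 3: syllable 1 coda /sf/ has 2 consonants (> 1) → ill-formed

/sib/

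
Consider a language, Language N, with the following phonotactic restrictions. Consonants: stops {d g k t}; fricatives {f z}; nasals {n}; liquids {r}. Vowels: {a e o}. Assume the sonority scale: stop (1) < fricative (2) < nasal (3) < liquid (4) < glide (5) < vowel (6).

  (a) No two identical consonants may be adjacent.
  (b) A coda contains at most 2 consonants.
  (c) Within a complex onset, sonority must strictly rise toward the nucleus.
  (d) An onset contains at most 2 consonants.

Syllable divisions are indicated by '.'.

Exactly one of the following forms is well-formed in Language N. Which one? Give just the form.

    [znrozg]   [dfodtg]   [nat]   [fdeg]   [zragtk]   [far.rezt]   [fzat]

[nat]

[znrozg] — violates constraint (d): syllable 1 onset /znr/ has 3 consonants (> 2) → ill-formed
[dfodtg] — violates constraint (b): syllable 1 coda /dtg/ has 3 consonants (> 2) → ill-formed
[nat] — σ1 onset /n/, coda /t/ ok → well-formed
[fdeg] — violates constraint (c): syllable 1 onset /fd/: /f/ (fricative, 2) → /d/ (stop, 1) does not rise → ill-formed
[zragtk] — violates constraint (b): syllable 1 coda /gtk/ has 3 consonants (> 2) → ill-formed
[far.rezt] — violates constraint (a): adjacent identical consonants /rr/ → ill-formed
[fzat] — violates constraint (c): syllable 1 onset /fz/: /f/ (fricative, 2) → /z/ (fricative, 2) does not rise → ill-formed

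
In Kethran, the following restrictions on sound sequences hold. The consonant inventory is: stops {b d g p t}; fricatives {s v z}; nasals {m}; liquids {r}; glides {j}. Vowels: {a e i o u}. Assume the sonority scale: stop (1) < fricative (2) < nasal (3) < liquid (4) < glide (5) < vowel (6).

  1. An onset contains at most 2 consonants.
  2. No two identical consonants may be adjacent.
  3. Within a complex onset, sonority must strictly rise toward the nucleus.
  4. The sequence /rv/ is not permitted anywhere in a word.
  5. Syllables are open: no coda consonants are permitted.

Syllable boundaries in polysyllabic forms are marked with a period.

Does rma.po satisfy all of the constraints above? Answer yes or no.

no

rma.po — violates constraint 3: syllable 1 onset /rm/: /r/ (liquid, 4) → /m/ (nasal, 3) does not rise → illicit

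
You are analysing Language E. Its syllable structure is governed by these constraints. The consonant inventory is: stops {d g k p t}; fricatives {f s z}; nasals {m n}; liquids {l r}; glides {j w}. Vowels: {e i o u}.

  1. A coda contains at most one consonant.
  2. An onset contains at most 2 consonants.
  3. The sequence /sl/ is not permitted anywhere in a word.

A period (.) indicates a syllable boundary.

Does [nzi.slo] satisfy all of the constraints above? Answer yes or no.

[nzi.slo] — violates constraint 3: contains banned sequence /sl/ → not permitted

no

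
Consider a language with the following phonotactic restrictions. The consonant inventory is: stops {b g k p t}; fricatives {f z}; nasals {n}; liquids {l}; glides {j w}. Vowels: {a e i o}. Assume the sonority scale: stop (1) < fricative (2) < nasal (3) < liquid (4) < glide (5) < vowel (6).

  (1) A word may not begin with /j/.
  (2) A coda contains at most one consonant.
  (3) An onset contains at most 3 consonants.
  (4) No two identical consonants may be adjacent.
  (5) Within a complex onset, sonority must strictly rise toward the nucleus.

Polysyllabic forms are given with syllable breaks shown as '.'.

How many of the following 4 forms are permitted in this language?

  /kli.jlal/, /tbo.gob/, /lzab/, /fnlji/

/kli.jlal/ — violates constraint 5: syllable 2 onset /jl/: /j/ (glide, 5) → /l/ (liquid, 4) does not rise → not permitted
/tbo.gob/ — violates constraint 5: syllable 1 onset /tb/: /t/ (stop, 1) → /b/ (stop, 1) does not rise → not permitted
/lzab/ — violates constraint 5: syllable 1 onset /lz/: /l/ (liquid, 4) → /z/ (fricative, 2) does not rise → not permitted
/fnlji/ — violates constraint 3: syllable 1 onset /fnlj/ has 4 consonants (> 3) → not permitted
No form is permitted → 0.

0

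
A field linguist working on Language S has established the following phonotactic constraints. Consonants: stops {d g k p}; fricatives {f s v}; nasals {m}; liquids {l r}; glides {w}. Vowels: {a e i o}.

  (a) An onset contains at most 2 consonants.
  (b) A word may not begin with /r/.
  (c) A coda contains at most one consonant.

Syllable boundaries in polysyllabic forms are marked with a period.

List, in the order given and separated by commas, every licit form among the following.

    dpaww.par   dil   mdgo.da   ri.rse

dpaww.par — violates constraint (c): syllable 1 coda /ww/ has 2 consonants (> 1) → illicit
dil — σ1 onset /d/, coda /l/ ok → licit
mdgo.da — violates constraint (a): syllable 1 onset /mdg/ has 3 consonants (> 2) → illicit
ri.rse — violates constraint (b): word begins with /r/ → illicit

dil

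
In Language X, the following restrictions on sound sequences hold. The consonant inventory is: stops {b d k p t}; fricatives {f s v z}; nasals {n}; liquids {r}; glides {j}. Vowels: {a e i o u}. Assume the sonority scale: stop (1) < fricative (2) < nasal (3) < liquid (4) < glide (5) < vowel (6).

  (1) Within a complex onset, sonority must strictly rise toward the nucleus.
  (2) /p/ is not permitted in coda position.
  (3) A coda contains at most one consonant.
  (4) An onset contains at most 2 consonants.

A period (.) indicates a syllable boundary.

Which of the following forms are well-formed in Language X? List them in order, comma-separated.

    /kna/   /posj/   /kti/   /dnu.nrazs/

/kna/

/kna/ — σ1 onset /kn/ (1→3 rises), coda /∅/ ok → well-formed
/posj/ — violates constraint 3: syllable 1 coda /sj/ has 2 consonants (> 1) → ill-formed
/kti/ — violates constraint 1: syllable 1 onset /kt/: /k/ (stop, 1) → /t/ (stop, 1) does not rise → ill-formed
/dnu.nrazs/ — violates constraint 3: syllable 2 coda /zs/ has 2 consonants (> 1) → ill-formed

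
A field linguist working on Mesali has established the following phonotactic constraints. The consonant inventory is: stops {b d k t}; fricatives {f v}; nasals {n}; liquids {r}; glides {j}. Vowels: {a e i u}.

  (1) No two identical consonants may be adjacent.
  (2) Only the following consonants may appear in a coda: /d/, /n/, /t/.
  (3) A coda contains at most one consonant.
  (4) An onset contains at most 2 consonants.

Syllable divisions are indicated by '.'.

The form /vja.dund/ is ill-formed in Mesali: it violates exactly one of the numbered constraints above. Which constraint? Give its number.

3

/vja.dund/: syllable 2 coda /nd/ has 2 consonants (> 1).
This is a violation of constraint 3: "A coda contains at most one consonant."
The remaining constraints (1, 2, 4) are satisfied.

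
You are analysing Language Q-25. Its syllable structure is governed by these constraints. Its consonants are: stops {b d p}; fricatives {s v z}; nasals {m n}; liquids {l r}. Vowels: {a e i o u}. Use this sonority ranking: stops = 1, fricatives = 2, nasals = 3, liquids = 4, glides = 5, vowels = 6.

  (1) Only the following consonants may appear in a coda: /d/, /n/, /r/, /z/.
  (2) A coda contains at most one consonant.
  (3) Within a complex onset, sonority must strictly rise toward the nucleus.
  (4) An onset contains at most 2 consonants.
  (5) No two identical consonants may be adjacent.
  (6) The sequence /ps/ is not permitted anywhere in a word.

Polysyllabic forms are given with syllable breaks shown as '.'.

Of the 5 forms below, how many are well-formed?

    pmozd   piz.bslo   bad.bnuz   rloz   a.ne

2

pmozd — violates constraint 2: syllable 1 coda /zd/ has 2 consonants (> 1) → ill-formed
piz.bslo — violates constraint 4: syllable 2 onset /bsl/ has 3 consonants (> 2) → ill-formed
bad.bnuz — σ1 onset /b/, coda /d/ ok; σ2 onset /bn/ (1→3 rises), coda /z/ ok → well-formed
rloz — violates constraint 3: syllable 1 onset /rl/: /r/ (liquid, 4) → /l/ (liquid, 4) does not rise → ill-formed
a.ne — σ1 onset /∅/, coda /∅/ ok; σ2 onset /n/, coda /∅/ ok → well-formed
Well-formed: bad.bnuz, a.ne → 2.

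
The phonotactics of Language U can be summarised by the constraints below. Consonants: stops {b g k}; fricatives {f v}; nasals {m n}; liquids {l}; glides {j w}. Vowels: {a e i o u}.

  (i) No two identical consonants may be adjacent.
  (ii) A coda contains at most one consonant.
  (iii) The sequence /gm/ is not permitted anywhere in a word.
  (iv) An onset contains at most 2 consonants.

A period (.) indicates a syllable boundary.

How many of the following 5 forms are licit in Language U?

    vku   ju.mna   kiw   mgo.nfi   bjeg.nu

5

vku — σ1 onset /vk/ (2C), coda /∅/ ok → licit
ju.mna — σ1 onset /j/, coda /∅/ ok; σ2 onset /mn/ (2C), coda /∅/ ok → licit
kiw — σ1 onset /k/, coda /w/ ok → licit
mgo.nfi — σ1 onset /mg/ (2C), coda /∅/ ok; σ2 onset /nf/ (2C), coda /∅/ ok → licit
bjeg.nu — σ1 onset /bj/ (2C), coda /g/ ok; σ2 onset /n/, coda /∅/ ok → licit
Licit: vku, ju.mna, kiw, mgo.nfi, bjeg.nu → 5.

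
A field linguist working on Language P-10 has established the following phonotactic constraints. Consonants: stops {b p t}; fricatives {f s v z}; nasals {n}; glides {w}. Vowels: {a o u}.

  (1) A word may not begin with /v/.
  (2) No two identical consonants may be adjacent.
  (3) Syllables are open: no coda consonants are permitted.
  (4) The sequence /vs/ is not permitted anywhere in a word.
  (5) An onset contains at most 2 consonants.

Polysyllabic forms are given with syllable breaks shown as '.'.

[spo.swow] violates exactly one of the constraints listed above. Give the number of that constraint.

[spo.swow]: syllable 2 coda /w/ has 1 consonant (> 0).
This is a violation of constraint 3: "Syllables are open: no coda consonants are permitted."
The remaining constraints (1, 2, 4, 5) are satisfied.

3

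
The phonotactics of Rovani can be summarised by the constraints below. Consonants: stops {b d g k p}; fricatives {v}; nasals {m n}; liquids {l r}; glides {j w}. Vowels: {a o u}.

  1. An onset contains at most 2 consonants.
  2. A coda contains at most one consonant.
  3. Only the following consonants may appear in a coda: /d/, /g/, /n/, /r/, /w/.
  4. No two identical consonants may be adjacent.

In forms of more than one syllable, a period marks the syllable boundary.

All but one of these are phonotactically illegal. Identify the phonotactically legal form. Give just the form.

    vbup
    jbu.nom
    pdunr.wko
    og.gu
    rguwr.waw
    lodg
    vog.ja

vbup — violates constraint 3: syllable 1 coda contains /p/, which is not a licensed coda consonant → phonotactically illegal
jbu.nom — violates constraint 3: syllable 2 coda contains /m/, which is not a licensed coda consonant → phonotactically illegal
pdunr.wko — violates constraint 2: syllable 1 coda /nr/ has 2 consonants (> 1) → phonotactically illegal
og.gu — violates constraint 4: adjacent identical consonants /gg/ → phonotactically illegal
rguwr.waw — violates constraint 2: syllable 1 coda /wr/ has 2 consonants (> 1) → phonotactically illegal
lodg — violates constraint 2: syllable 1 coda /dg/ has 2 consonants (> 1) → phonotactically illegal
vog.ja — σ1 onset /v/, coda /g/ ok; σ2 onset /j/, coda /∅/ ok → phonotactically legal

vog.ja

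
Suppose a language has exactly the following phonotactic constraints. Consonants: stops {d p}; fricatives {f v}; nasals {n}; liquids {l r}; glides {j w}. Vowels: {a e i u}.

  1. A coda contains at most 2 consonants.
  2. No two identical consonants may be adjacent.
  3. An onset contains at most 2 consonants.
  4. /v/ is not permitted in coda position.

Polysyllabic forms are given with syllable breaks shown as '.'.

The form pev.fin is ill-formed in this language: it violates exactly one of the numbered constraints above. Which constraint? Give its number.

4

pev.fin: syllable 1 coda contains /v/.
This is a violation of constraint 4: "/v/ is not permitted in coda position."
The remaining constraints (1, 2, 3) are satisfied.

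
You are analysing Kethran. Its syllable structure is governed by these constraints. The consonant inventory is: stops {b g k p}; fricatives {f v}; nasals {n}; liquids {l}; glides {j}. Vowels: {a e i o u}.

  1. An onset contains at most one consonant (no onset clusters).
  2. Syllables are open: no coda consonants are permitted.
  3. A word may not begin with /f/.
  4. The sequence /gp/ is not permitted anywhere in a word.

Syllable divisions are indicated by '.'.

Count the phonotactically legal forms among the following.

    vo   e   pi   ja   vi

vo — σ1 onset /v/, coda /∅/ ok → phonotactically legal
e — σ1 onset /∅/, coda /∅/ ok → phonotactically legal
pi — σ1 onset /p/, coda /∅/ ok → phonotactically legal
ja — σ1 onset /j/, coda /∅/ ok → phonotactically legal
vi — σ1 onset /v/, coda /∅/ ok → phonotactically legal
Phonotactically legal: vo, e, pi, ja, vi → 5.

5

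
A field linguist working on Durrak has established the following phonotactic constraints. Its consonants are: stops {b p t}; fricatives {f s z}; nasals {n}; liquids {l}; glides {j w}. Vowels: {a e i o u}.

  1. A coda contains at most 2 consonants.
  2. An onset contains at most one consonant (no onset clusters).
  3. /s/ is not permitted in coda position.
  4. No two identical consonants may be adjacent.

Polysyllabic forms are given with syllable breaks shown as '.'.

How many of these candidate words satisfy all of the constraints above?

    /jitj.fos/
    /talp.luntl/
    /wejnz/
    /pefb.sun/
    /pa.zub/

2

/jitj.fos/ — violates constraint 3: syllable 2 coda contains /s/ → ill-formed
/talp.luntl/ — violates constraint 1: syllable 2 coda /ntl/ has 3 consonants (> 2) → ill-formed
/wejnz/ — violates constraint 1: syllable 1 coda /jnz/ has 3 consonants (> 2) → ill-formed
/pefb.sun/ — σ1 onset /p/, coda /fb/ (2C) ok; σ2 onset /s/, coda /n/ ok → well-formed
/pa.zub/ — σ1 onset /p/, coda /∅/ ok; σ2 onset /z/, coda /b/ ok → well-formed
Well-formed: /pefb.sun/, /pa.zub/ → 2.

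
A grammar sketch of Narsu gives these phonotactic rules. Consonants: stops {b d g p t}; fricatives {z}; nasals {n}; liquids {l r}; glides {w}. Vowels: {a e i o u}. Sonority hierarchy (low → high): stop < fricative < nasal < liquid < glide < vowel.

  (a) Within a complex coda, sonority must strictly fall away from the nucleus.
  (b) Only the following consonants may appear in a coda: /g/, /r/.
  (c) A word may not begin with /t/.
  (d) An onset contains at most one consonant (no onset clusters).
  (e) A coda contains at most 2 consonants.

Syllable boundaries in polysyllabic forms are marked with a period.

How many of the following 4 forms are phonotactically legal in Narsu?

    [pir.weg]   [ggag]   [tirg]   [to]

1

[pir.weg] — σ1 onset /p/, coda /r/ ok; σ2 onset /w/, coda /g/ ok → phonotactically legal
[ggag] — violates constraint (d): syllable 1 onset /gg/ has 2 consonants (> 1) → phonotactically illegal
[tirg] — violates constraint (c): word begins with /t/ → phonotactically illegal
[to] — violates constraint (c): word begins with /t/ → phonotactically illegal
Phonotactically legal: [pir.weg] → 1.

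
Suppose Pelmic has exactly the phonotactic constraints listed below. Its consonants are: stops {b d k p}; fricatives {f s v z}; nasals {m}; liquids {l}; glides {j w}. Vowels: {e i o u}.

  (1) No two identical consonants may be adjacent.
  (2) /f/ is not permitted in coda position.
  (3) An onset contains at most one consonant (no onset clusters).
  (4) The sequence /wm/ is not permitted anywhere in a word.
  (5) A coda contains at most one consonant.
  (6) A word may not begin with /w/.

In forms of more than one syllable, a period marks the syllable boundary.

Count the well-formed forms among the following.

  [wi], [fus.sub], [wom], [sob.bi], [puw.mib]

0

[wi] — violates constraint 6: word begins with /w/ → ill-formed
[fus.sub] — violates constraint 1: adjacent identical consonants /ss/ → ill-formed
[wom] — violates constraint 6: word begins with /w/ → ill-formed
[sob.bi] — violates constraint 1: adjacent identical consonants /bb/ → ill-formed
[puw.mib] — violates constraint 4: contains banned sequence /wm/ → ill-formed
No form is well-formed → 0.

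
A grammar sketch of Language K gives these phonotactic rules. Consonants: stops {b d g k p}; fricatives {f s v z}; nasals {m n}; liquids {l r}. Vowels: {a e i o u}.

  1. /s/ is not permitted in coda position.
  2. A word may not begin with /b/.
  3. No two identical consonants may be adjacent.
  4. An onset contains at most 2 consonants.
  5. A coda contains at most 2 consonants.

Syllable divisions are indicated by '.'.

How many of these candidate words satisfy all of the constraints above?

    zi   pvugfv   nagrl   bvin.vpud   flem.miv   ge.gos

zi — σ1 onset /z/, coda /∅/ ok → licit
pvugfv — violates constraint 5: syllable 1 coda /gfv/ has 3 consonants (> 2) → illicit
nagrl — violates constraint 5: syllable 1 coda /grl/ has 3 consonants (> 2) → illicit
bvin.vpud — violates constraint 2: word begins with /b/ → illicit
flem.miv — violates constraint 3: adjacent identical consonants /mm/ → illicit
ge.gos — violates constraint 1: syllable 2 coda contains /s/ → illicit
Licit: zi → 1.

1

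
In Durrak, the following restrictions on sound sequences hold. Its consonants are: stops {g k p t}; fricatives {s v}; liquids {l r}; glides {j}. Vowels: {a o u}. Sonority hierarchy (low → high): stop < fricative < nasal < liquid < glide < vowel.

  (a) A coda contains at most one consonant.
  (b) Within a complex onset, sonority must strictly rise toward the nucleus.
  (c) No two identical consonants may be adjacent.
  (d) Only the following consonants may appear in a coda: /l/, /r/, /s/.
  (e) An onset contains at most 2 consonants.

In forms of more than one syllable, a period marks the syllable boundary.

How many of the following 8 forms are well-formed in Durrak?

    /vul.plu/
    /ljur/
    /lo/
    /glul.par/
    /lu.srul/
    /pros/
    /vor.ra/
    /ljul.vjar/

/vul.plu/ — σ1 onset /v/, coda /l/ ok; σ2 onset /pl/ (1→4 rises), coda /∅/ ok → well-formed
/ljur/ — σ1 onset /lj/ (4→5 rises), coda /r/ ok → well-formed
/lo/ — σ1 onset /l/, coda /∅/ ok → well-formed
/glul.par/ — σ1 onset /gl/ (1→4 rises), coda /l/ ok; σ2 onset /p/, coda /r/ ok → well-formed
/lu.srul/ — σ1 onset /l/, coda /∅/ ok; σ2 onset /sr/ (2→4 rises), coda /l/ ok → well-formed
/pros/ — σ1 onset /pr/ (1→4 rises), coda /s/ ok → well-formed
/vor.ra/ — violates constraint (c): adjacent identical consonants /rr/ → ill-formed
/ljul.vjar/ — σ1 onset /lj/ (4→5 rises), coda /l/ ok; σ2 onset /vj/ (2→5 rises), coda /r/ ok → well-formed
Well-formed: /vul.plu/, /ljur/, /lo/, /glul.par/, /lu.srul/, /pros/, /ljul.vjar/ → 7.

7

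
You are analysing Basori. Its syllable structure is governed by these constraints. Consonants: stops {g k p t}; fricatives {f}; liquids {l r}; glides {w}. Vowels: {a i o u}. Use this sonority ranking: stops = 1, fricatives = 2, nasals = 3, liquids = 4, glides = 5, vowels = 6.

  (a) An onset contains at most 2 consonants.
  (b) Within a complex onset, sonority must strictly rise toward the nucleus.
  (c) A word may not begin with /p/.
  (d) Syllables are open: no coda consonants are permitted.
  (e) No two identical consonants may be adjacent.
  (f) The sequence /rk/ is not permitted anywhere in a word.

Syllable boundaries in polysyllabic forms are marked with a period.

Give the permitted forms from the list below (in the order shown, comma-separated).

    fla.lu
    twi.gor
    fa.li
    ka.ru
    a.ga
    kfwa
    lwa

fla.lu — σ1 onset /fl/ (2→4 rises), coda /∅/ ok; σ2 onset /l/, coda /∅/ ok → permitted
twi.gor — violates constraint (d): syllable 2 coda /r/ has 1 consonant (> 0) → not permitted
fa.li — σ1 onset /f/, coda /∅/ ok; σ2 onset /l/, coda /∅/ ok → permitted
ka.ru — σ1 onset /k/, coda /∅/ ok; σ2 onset /r/, coda /∅/ ok → permitted
a.ga — σ1 onset /∅/, coda /∅/ ok; σ2 onset /g/, coda /∅/ ok → permitted
kfwa — violates constraint (a): syllable 1 onset /kfw/ has 3 consonants (> 2) → not permitted
lwa — σ1 onset /lw/ (4→5 rises), coda /∅/ ok → permitted

fla.lu, fa.li, ka.ru, a.ga, lwa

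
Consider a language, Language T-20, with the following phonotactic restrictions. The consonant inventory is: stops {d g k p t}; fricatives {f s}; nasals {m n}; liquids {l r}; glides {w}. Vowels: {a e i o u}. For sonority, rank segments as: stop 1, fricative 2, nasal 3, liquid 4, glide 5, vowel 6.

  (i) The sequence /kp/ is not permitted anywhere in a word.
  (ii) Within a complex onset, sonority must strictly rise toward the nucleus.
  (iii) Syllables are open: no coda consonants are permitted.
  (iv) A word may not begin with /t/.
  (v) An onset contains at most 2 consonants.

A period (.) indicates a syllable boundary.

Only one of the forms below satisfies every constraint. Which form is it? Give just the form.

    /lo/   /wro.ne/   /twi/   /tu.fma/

/lo/ — σ1 onset /l/, coda /∅/ ok → well-formed
/wro.ne/ — violates constraint (ii): syllable 1 onset /wr/: /w/ (glide, 5) → /r/ (liquid, 4) does not rise → ill-formed
/twi/ — violates constraint (iv): word begins with /t/ → ill-formed
/tu.fma/ — violates constraint (iv): word begins with /t/ → ill-formed

/lo/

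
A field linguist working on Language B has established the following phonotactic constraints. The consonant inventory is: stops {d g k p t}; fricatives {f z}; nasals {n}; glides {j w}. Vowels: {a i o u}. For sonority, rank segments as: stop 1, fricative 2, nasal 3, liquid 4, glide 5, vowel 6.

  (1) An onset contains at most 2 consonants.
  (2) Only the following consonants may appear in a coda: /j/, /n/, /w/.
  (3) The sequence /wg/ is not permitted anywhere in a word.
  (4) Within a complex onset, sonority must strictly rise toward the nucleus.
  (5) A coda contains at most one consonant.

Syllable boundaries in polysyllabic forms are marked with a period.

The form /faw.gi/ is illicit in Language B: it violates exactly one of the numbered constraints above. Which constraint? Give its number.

3

/faw.gi/: contains banned sequence /wg/.
This is a violation of constraint 3: "The sequence /wg/ is not permitted anywhere in a word."
The remaining constraints (1, 2, 4, 5) are satisfied.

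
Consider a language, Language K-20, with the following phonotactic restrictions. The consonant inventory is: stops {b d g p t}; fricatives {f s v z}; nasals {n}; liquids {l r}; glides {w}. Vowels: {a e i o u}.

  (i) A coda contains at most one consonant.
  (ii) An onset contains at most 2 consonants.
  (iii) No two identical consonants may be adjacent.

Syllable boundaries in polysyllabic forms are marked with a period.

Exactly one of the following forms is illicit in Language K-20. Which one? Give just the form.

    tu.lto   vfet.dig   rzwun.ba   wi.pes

tu.lto — σ1 onset /t/, coda /∅/ ok; σ2 onset /lt/ (2C), coda /∅/ ok → licit
vfet.dig — σ1 onset /vf/ (2C), coda /t/ ok; σ2 onset /d/, coda /g/ ok → licit
rzwun.ba — violates constraint (ii): syllable 1 onset /rzw/ has 3 consonants (> 2) → illicit
wi.pes — σ1 onset /w/, coda /∅/ ok; σ2 onset /p/, coda /s/ ok → licit

rzwun.ba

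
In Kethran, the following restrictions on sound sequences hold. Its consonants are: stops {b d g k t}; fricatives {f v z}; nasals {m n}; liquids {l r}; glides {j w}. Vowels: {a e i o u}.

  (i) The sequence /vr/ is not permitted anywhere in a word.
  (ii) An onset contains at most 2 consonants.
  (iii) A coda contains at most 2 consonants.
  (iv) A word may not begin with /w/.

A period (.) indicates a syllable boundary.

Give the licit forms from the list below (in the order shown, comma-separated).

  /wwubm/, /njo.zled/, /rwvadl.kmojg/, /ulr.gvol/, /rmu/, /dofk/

/njo.zled/, /ulr.gvol/, /rmu/, /dofk/

/wwubm/ — violates constraint (iv): word begins with /w/ → illicit
/njo.zled/ — σ1 onset /nj/ (2C), coda /∅/ ok; σ2 onset /zl/ (2C), coda /d/ ok → licit
/rwvadl.kmojg/ — violates constraint (ii): syllable 1 onset /rwv/ has 3 consonants (> 2) → illicit
/ulr.gvol/ — σ1 onset /∅/, coda /lr/ (2C) ok; σ2 onset /gv/ (2C), coda /l/ ok → licit
/rmu/ — σ1 onset /rm/ (2C), coda /∅/ ok → licit
/dofk/ — σ1 onset /d/, coda /fk/ (2C) ok → licit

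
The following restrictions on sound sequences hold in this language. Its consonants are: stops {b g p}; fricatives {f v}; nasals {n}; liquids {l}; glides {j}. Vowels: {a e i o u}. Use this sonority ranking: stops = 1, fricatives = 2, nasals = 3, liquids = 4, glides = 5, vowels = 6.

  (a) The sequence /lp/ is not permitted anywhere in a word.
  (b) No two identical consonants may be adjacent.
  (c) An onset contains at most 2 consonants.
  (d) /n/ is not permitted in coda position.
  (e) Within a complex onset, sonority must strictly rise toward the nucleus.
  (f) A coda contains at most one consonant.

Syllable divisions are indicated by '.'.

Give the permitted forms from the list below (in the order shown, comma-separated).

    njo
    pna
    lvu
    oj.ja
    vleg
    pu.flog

njo, pna, vleg, pu.flog

njo — σ1 onset /nj/ (3→5 rises), coda /∅/ ok → permitted
pna — σ1 onset /pn/ (1→3 rises), coda /∅/ ok → permitted
lvu — violates constraint (e): syllable 1 onset /lv/: /l/ (liquid, 4) → /v/ (fricative, 2) does not rise → not permitted
oj.ja — violates constraint (b): adjacent identical consonants /jj/ → not permitted
vleg — σ1 onset /vl/ (2→4 rises), coda /g/ ok → permitted
pu.flog — σ1 onset /p/, coda /∅/ ok; σ2 onset /fl/ (2→4 rises), coda /g/ ok → permitted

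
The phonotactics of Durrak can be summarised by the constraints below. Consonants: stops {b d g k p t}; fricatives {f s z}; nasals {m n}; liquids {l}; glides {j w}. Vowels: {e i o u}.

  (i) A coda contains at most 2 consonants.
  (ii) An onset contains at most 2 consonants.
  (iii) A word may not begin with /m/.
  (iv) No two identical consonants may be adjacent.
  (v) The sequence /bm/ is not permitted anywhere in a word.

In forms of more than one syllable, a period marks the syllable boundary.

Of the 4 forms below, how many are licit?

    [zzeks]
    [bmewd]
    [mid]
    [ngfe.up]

0

[zzeks] — violates constraint (iv): adjacent identical consonants /zz/ → illicit
[bmewd] — violates constraint (v): contains banned sequence /bm/ → illicit
[mid] — violates constraint (iii): word begins with /m/ → illicit
[ngfe.up] — violates constraint (ii): syllable 1 onset /ngf/ has 3 consonants (> 2) → illicit
No form is licit → 0.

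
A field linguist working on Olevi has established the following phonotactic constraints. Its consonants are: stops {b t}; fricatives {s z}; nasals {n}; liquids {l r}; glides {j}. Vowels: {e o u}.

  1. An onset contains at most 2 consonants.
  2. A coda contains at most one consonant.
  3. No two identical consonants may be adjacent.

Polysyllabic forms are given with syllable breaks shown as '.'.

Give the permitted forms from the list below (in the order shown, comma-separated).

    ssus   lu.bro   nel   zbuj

ssus — violates constraint 3: adjacent identical consonants /ss/ → not permitted
lu.bro — σ1 onset /l/, coda /∅/ ok; σ2 onset /br/ (2C), coda /∅/ ok → permitted
nel — σ1 onset /n/, coda /l/ ok → permitted
zbuj — σ1 onset /zb/ (2C), coda /j/ ok → permitted

lu.bro, nel, zbuj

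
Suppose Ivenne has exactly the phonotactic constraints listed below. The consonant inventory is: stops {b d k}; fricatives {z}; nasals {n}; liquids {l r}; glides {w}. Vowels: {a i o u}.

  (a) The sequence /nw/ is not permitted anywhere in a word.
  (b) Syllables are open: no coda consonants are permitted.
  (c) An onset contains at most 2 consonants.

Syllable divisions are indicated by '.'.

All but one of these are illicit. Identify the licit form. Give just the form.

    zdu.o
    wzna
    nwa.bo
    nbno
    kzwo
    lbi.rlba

zdu.o

zdu.o — σ1 onset /zd/ (2C), coda /∅/ ok; σ2 onset /∅/, coda /∅/ ok → licit
wzna — violates constraint (c): syllable 1 onset /wzn/ has 3 consonants (> 2) → illicit
nwa.bo — violates constraint (a): contains banned sequence /nw/ → illicit
nbno — violates constraint (c): syllable 1 onset /nbn/ has 3 consonants (> 2) → illicit
kzwo — violates constraint (c): syllable 1 onset /kzw/ has 3 consonants (> 2) → illicit
lbi.rlba — violates constraint (c): syllable 2 onset /rlb/ has 3 consonants (> 2) → illicit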